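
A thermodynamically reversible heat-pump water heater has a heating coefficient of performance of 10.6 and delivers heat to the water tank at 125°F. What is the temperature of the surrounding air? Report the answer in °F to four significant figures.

COP_HP = T_H/(T_H − T_C) gives T_H − T_C = T_H/COP.
With T_H = 324.82 K, T_C = 324.82 × (1 − 1/10.6) = 294.17 K.
Converting, 294.17 K = 69.84°F.

69.84 °F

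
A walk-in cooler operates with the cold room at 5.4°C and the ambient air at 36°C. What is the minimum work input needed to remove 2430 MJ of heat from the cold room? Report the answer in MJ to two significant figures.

In absolute terms T_C = 278.55 K and T_H = 309.15 K, so ΔT = 30.60 K.
The reversible limit is COP_R = T_C/ΔT = 9.103, so W_min = Q_C/COP = Q_C·ΔT/T_C.
W_min = 2430 × 30.60/278.55 = 266.9 MJ.

270 MJ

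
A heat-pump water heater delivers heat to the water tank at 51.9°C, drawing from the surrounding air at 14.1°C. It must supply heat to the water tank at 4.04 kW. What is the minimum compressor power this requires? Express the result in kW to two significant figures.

In absolute terms T_C = 287.25 K and T_H = 325.05 K, so ΔT = 37.80 K.
COP_Carnot = T_H/ΔT = 325.05/37.80 = 8.599.
Ẇ_min = Q̇/COP_Carnot = 4.040/8.599 = 0.4698 kW.

0.47 kW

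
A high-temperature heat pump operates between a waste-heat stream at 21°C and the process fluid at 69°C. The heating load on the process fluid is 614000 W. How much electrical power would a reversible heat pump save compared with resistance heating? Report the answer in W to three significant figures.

528000 W

In absolute terms T_C = 294.15 K and T_H = 342.15 K, so ΔT = 48.00 K.
COP_Carnot = T_H/ΔT = 342.15/48.00 = 7.128.
Resistance heating needs Ẇ_res = Q̇_H = 614000 W; the reversible heat pump needs only Ẇ_hp = Q̇_H/COP = 86140 W.
Saving = 614000 − 86140 = 527900 W.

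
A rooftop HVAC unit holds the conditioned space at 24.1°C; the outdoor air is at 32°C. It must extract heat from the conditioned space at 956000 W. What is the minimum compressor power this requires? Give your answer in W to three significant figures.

In absolute terms T_C = 297.25 K and T_H = 305.15 K, so ΔT = 7.900 K.
COP_Carnot = T_C/ΔT = 297.25/7.900 = 37.63.
Ẇ_min = Q̇/COP_Carnot = 956000/37.63 = 25410 W.

25400 W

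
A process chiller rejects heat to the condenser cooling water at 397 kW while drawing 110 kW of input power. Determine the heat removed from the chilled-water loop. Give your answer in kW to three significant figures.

For a cyclic device the first law requires Q̇_H = Q̇_C + Ẇ.
Q̇_C = Q̇_H − Ẇ = 287.0 kW.

287 kW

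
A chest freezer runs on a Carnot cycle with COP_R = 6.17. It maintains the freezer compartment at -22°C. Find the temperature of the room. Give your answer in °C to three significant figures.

COP_R = T_C/(T_H − T_C) gives T_H − T_C = T_C/COP.
With T_C = 251.15 K, T_H = 251.15 × (1 + 1/6.17) = 291.86 K.
Converting, 291.86 K = 18.71°C.

18.7 °C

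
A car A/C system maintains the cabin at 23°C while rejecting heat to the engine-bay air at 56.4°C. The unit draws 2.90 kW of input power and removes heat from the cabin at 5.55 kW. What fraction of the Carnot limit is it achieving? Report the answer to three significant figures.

0.216

COP_actual = Q̇_C/Ẇ = 5.550/2.900 = 1.914.
In absolute terms T_C = 296.15 K and T_H = 329.55 K, so ΔT = 33.40 K.
COP_Carnot = T_C/ΔT = 296.15/33.40 = 8.867.
η_II = COP_actual/COP_Carnot = 1.914/8.867 = 0.2158.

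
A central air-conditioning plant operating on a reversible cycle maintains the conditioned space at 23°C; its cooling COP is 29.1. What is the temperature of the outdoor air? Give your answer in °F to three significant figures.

COP_R = T_C/(T_H − T_C) gives T_H − T_C = T_C/COP.
With T_C = 296.15 K, T_H = 296.15 × (1 + 1/29.1) = 306.33 K.
Converting, 306.33 K = 91.72°F.

91.7 °F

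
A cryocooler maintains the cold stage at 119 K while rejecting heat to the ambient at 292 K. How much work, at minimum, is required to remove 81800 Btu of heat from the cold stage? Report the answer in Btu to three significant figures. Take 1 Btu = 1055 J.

119000 Btu

The reservoir spacing is ΔT = 292 − 119 = 173.0 K.
The reversible limit is COP_R = T_C/ΔT = 0.6879, so W_min = Q_C/COP = Q_C·ΔT/T_C.
W_min = 81800 × 173.0/119.00 = 118900 Btu.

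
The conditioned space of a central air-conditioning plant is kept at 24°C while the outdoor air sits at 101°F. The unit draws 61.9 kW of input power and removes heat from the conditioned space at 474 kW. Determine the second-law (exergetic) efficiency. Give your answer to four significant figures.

COP_actual = Q̇_C/Ẇ = 474.0/61.90 = 7.658.
In absolute terms T_C = 297.15 K and T_H = 311.48 K, so ΔT = 14.33 K.
COP_Carnot = T_C/ΔT = 297.15/14.33 = 20.73.
η_II = COP_actual/COP_Carnot = 7.658/20.73 = 0.3694.

0.3694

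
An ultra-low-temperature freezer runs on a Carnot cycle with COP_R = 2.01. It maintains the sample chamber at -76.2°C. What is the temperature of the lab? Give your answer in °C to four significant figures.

COP_R = T_C/(T_H − T_C) gives T_H − T_C = T_C/COP.
With T_C = 196.95 K, T_H = 196.95 × (1 + 1/2.01) = 294.94 K.
Converting, 294.94 K = 21.79°C.

21.79 °C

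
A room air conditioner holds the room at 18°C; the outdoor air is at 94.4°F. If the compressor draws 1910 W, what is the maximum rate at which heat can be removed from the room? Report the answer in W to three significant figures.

In absolute terms T_C = 291.15 K and T_H = 307.82 K, so ΔT = 16.67 K.
COP_Carnot = T_C/ΔT = 291.15/16.67 = 17.47.
Q̇_max = COP_Carnot × Ẇ = 17.47 × 1910 W = 33370 W.

33400 W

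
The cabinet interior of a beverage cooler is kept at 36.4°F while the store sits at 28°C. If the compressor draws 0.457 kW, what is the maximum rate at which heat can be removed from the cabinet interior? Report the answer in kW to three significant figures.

In absolute terms T_C = 275.59 K and T_H = 301.15 K, so ΔT = 25.56 K.
COP_Carnot = T_C/ΔT = 275.59/25.56 = 10.78.
Q̇_max = COP_Carnot × Ẇ = 10.78 × 0.4570 kW = 4.928 kW.

4.93 kW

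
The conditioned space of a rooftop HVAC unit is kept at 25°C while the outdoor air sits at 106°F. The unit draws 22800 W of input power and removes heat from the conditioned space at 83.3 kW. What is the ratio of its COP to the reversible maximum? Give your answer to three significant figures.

0.197

Converting, Q̇_C = 83.30 kW = 83300 W, so COP_actual = Q̇_C/Ẇ = 83300/22800 = 3.654.
In absolute terms T_C = 298.15 K and T_H = 314.26 K, so ΔT = 16.11 K.
COP_Carnot = T_C/ΔT = 298.15/16.11 = 18.51.
η_II = COP_actual/COP_Carnot = 3.654/18.51 = 0.1974.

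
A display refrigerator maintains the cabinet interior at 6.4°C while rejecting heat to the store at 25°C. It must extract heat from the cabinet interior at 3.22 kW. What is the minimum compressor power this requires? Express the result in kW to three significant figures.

0.214 kW

In absolute terms T_C = 279.55 K and T_H = 298.15 K, so ΔT = 18.60 K.
COP_Carnot = T_C/ΔT = 279.55/18.60 = 15.03.
Ẇ_min = Q̇/COP_Carnot = 3.220/15.03 = 0.2142 kW.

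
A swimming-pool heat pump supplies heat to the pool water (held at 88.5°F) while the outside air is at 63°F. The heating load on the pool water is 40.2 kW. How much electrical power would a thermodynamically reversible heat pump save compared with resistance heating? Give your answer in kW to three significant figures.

In absolute terms T_C = 290.37 K and T_H = 304.54 K, so ΔT = 14.17 K.
COP_Carnot = T_H/ΔT = 304.54/14.17 = 21.50.
Resistance heating needs Ẇ_res = Q̇_H = 40.20 kW; the reversible heat pump needs only Ẇ_hp = Q̇_H/COP = 1.870 kW.
Saving = 40.20 − 1.870 = 38.33 kW.

38.3 kW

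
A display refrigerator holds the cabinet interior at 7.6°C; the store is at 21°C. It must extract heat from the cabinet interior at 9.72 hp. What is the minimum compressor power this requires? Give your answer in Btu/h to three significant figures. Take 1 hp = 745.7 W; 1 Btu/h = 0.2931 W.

In absolute terms T_C = 280.75 K and T_H = 294.15 K, so ΔT = 13.40 K.
COP_Carnot = T_C/ΔT = 280.75/13.40 = 20.95.
Ẇ_min = Q̇/COP_Carnot = 9.720/20.95 = 0.4639 hp = 1180 Btu/h.

1180 Btu/h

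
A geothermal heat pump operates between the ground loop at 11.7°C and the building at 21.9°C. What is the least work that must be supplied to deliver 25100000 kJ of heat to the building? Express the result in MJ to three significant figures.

868 MJ

In absolute terms T_C = 284.85 K and T_H = 295.05 K, so ΔT = 10.20 K.
The reversible limit is COP_HP = T_H/ΔT = 28.93, so W_min = Q_H/COP = Q_H·ΔT/T_H.
W_min = 25100000 × 10.20/295.05 = 867700 kJ = 867.7 MJ.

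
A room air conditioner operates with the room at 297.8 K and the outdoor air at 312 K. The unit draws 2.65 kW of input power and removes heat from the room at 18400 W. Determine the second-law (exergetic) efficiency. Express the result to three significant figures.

0.331

Converting, Q̇_C = 18400 W = 18.40 kW, so COP_actual = Q̇_C/Ẇ = 18.40/2.650 = 6.943.
The reservoir spacing is ΔT = 312 − 297.8 = 14.20 K.
COP_Carnot = T_C/ΔT = 297.80/14.20 = 20.97.
η_II = COP_actual/COP_Carnot = 6.943/20.97 = 0.3311.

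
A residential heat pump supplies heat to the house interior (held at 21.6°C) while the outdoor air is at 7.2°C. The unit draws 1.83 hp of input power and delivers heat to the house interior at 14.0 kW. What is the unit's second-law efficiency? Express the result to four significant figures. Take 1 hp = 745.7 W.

0.5012

Converting, Q̇_H = 14.00 kW = 18.77 hp, so COP_actual = Q̇_H/Ẇ = 18.77/1.830 = 10.26.
In absolute terms T_C = 280.35 K and T_H = 294.75 K, so ΔT = 14.40 K.
COP_Carnot = T_H/ΔT = 294.75/14.40 = 20.47.
η_II = COP_actual/COP_Carnot = 10.26/20.47 = 0.5012.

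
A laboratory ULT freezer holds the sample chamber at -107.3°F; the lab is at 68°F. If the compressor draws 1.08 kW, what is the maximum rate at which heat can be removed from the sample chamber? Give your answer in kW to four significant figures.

2.171 kW

In absolute terms T_C = 195.76 K and T_H = 293.15 K, so ΔT = 97.39 K.
COP_Carnot = T_C/ΔT = 195.76/97.39 = 2.010.
Q̇_max = COP_Carnot × Ẇ = 2.010 × 1.080 kW = 2.171 kW.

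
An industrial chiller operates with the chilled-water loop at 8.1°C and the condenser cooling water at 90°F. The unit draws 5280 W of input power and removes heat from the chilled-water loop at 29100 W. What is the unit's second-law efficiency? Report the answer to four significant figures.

COP_actual = Q̇_C/Ẇ = 29100/5280 = 5.511.
In absolute terms T_C = 281.25 K and T_H = 305.37 K, so ΔT = 24.12 K.
COP_Carnot = T_C/ΔT = 281.25/24.12 = 11.66.
η_II = COP_actual/COP_Carnot = 5.511/11.66 = 0.4727.

0.4727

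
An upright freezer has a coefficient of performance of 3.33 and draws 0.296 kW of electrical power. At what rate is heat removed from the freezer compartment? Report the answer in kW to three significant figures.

0.986 kW

Q̇_C = COP × Ẇ = 3.33 × 0.2960 = 0.9857 kW.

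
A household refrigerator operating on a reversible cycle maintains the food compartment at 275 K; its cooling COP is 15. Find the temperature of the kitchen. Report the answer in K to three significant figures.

COP_R = T_C/(T_H − T_C) gives T_H − T_C = T_C/COP.
With T_C = 275.00 K, T_H = 275.00 × (1 + 1/15) = 293.33 K.

293 K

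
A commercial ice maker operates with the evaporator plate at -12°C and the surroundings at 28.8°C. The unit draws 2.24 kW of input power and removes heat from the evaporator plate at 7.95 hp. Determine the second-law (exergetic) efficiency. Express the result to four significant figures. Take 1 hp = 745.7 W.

Converting, Q̇_C = 7.950 hp = 5.928 kW, so COP_actual = Q̇_C/Ẇ = 5.928/2.240 = 2.647.
In absolute terms T_C = 261.15 K and T_H = 301.95 K, so ΔT = 40.80 K.
COP_Carnot = T_C/ΔT = 261.15/40.80 = 6.401.
η_II = COP_actual/COP_Carnot = 2.647/6.401 = 0.4135.

0.4135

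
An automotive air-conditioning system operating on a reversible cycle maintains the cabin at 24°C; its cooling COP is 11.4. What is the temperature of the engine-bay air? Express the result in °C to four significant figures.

COP_R = T_C/(T_H − T_C) gives T_H − T_C = T_C/COP.
With T_C = 297.15 K, T_H = 297.15 × (1 + 1/11.4) = 323.22 K.
Converting, 323.22 K = 50.07°C.

50.07 °C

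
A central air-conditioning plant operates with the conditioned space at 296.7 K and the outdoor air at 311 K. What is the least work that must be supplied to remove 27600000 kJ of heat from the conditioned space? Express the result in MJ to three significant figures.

The reservoir spacing is ΔT = 311 − 296.7 = 14.30 K.
The reversible limit is COP_R = T_C/ΔT = 20.75, so W_min = Q_C/COP = Q_C·ΔT/T_C.
W_min = 27600000 × 14.30/296.70 = 1330000 kJ = 1330 MJ.

1330 MJ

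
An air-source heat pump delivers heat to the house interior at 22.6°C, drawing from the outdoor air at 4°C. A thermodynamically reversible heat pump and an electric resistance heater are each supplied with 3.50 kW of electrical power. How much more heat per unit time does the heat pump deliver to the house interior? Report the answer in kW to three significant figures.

52.2 kW

In absolute terms T_C = 277.15 K and T_H = 295.75 K, so ΔT = 18.60 K.
COP_Carnot = T_H/ΔT = 295.75/18.60 = 15.90.
The heat pump delivers Q̇_H = COP × Ẇ = 55.65 kW; the resistance heater delivers Ẇ = 3.500 kW.
Extra = (COP − 1)·Ẇ = 52.15 kW.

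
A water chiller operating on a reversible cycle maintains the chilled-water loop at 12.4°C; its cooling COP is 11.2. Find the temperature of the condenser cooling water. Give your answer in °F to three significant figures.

COP_R = T_C/(T_H − T_C) gives T_H − T_C = T_C/COP.
With T_C = 285.55 K, T_H = 285.55 × (1 + 1/11.2) = 311.05 K.
Converting, 311.05 K = 100.21°F.

100 °F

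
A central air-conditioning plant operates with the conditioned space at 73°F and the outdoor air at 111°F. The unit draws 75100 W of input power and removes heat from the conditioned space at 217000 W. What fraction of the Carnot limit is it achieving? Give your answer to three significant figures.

0.206

COP_actual = Q̇_C/Ẇ = 217000/75100 = 2.889.
In absolute terms T_C = 295.93 K and T_H = 317.04 K, so ΔT = 21.11 K.
COP_Carnot = T_C/ΔT = 295.93/21.11 = 14.02.
η_II = COP_actual/COP_Carnot = 2.889/14.02 = 0.2061.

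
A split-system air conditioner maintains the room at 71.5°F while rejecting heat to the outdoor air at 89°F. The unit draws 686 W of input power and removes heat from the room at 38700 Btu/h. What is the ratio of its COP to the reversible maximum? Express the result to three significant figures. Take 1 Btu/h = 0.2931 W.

Converting, Q̇_C = 38700 Btu/h = 11340 W, so COP_actual = Q̇_C/Ẇ = 11340/686.0 = 16.53.
In absolute terms T_C = 295.09 K and T_H = 304.82 K, so ΔT = 9.722 K.
COP_Carnot = T_C/ΔT = 295.09/9.722 = 30.35.
η_II = COP_actual/COP_Carnot = 16.53/30.35 = 0.5448.

0.545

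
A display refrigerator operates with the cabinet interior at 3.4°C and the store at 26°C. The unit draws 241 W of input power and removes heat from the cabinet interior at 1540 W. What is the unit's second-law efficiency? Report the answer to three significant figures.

COP_actual = Q̇_C/Ẇ = 1540/241.0 = 6.390.
In absolute terms T_C = 276.55 K and T_H = 299.15 K, so ΔT = 22.60 K.
COP_Carnot = T_C/ΔT = 276.55/22.60 = 12.24.
η_II = COP_actual/COP_Carnot = 6.390/12.24 = 0.5222.

0.522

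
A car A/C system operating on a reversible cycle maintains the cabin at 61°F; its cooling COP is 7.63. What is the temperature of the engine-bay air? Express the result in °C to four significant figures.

COP_R = T_C/(T_H − T_C) gives T_H − T_C = T_C/COP.
With T_C = 289.26 K, T_H = 289.26 × (1 + 1/7.63) = 327.17 K.
Converting, 327.17 K = 54.02°C.

54.02 °C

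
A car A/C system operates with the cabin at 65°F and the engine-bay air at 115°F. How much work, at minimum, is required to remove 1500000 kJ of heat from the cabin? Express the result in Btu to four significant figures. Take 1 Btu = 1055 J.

135500 Btu

In absolute terms T_C = 291.48 K and T_H = 319.26 K, so ΔT = 27.78 K.
The reversible limit is COP_R = T_C/ΔT = 10.49, so W_min = Q_C/COP = Q_C·ΔT/T_C.
W_min = 1500000 × 27.78/291.48 = 142900 kJ = 135500 Btu.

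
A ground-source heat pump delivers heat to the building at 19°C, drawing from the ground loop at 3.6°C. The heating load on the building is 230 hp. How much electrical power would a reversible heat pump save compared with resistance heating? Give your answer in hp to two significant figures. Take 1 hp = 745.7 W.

220 hp

In absolute terms T_C = 276.75 K and T_H = 292.15 K, so ΔT = 15.40 K.
COP_Carnot = T_H/ΔT = 292.15/15.40 = 18.97.
Resistance heating needs Ẇ_res = Q̇_H = 230.0 hp; the reversible heat pump needs only Ẇ_hp = Q̇_H/COP = 12.12 hp.
Saving = 230.0 − 12.12 = 217.9 hp.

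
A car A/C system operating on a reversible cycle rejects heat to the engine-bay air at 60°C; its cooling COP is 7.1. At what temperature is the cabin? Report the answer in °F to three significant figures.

For a Carnot refrigerator COP_R = T_C/(T_H − T_C), so T_C = COP·T_H/(1 + COP).
With T_H = 333.15 K, T_C = 7.1 × 333.15/8.100 = 292.02 K.
Converting, 292.02 K = 65.97°F.

66.0 °F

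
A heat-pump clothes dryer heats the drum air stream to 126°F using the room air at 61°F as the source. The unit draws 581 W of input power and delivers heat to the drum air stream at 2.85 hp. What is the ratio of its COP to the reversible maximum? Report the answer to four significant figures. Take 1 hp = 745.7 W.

0.4060

Converting, Q̇_H = 2.850 hp = 2125 W, so COP_actual = Q̇_H/Ẇ = 2125/581.0 = 3.658.
In absolute terms T_C = 289.26 K and T_H = 325.37 K, so ΔT = 36.11 K.
COP_Carnot = T_H/ΔT = 325.37/36.11 = 9.010.
η_II = COP_actual/COP_Carnot = 3.658/9.010 = 0.4060.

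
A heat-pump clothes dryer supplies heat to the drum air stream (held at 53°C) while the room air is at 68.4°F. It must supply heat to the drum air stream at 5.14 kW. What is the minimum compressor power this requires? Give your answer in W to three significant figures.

In absolute terms T_C = 293.37 K and T_H = 326.15 K, so ΔT = 32.78 K.
COP_Carnot = T_H/ΔT = 326.15/32.78 = 9.950.
Ẇ_min = Q̇/COP_Carnot = 5.140/9.950 = 0.5166 kW = 516.6 W.

517 W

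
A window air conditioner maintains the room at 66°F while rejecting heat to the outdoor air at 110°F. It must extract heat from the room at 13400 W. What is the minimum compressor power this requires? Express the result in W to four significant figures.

In absolute terms T_C = 292.04 K and T_H = 316.48 K, so ΔT = 24.44 K.
COP_Carnot = T_C/ΔT = 292.04/24.44 = 11.95.
Ẇ_min = Q̇/COP_Carnot = 13400/11.95 = 1122 W.

1122 W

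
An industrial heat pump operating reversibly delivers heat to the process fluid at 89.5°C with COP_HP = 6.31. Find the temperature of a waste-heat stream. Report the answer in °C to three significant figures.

COP_HP = T_H/(T_H − T_C) gives T_H − T_C = T_H/COP.
With T_H = 362.65 K, T_C = 362.65 × (1 − 1/6.31) = 305.18 K.
Converting, 305.18 K = 32.03°C.

32.0 °C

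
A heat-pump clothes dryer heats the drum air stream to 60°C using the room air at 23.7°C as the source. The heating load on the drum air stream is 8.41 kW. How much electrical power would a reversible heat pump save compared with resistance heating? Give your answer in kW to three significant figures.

7.49 kW

In absolute terms T_C = 296.85 K and T_H = 333.15 K, so ΔT = 36.30 K.
COP_Carnot = T_H/ΔT = 333.15/36.30 = 9.178.
Resistance heating needs Ẇ_res = Q̇_H = 8.410 kW; the reversible heat pump needs only Ẇ_hp = Q̇_H/COP = 0.9164 kW.
Saving = 8.410 − 0.9164 = 7.494 kW.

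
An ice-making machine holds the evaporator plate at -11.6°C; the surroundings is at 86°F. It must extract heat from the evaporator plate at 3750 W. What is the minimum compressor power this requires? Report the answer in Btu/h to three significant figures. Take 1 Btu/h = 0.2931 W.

2030 Btu/h

In absolute terms T_C = 261.55 K and T_H = 303.15 K, so ΔT = 41.60 K.
COP_Carnot = T_C/ΔT = 261.55/41.60 = 6.287.
Ẇ_min = Q̇/COP_Carnot = 3750/6.287 = 596.4 W = 2035 Btu/h.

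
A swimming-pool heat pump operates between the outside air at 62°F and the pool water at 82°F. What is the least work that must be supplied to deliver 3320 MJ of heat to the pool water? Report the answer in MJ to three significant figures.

In absolute terms T_C = 289.82 K and T_H = 300.93 K, so ΔT = 11.11 K.
The reversible limit is COP_HP = T_H/ΔT = 27.08, so W_min = Q_H/COP = Q_H·ΔT/T_H.
W_min = 3320 × 11.11/300.93 = 122.6 MJ.

123 MJ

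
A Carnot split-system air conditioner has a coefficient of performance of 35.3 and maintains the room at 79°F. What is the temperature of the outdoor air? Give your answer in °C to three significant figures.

COP_R = T_C/(T_H − T_C) gives T_H − T_C = T_C/COP.
With T_C = 299.26 K, T_H = 299.26 × (1 + 1/35.3) = 307.74 K.
Converting, 307.74 K = 34.59°C.

34.6 °C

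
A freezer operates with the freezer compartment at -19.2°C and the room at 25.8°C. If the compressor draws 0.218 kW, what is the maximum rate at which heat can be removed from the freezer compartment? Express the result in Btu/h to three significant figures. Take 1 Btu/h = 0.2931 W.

4200 Btu/h

In absolute terms T_C = 253.95 K and T_H = 298.95 K, so ΔT = 45.00 K.
COP_Carnot = T_C/ΔT = 253.95/45.00 = 5.643.
Q̇_max = COP_Carnot × Ẇ = 5.643 × 0.2180 kW = 1.230 kW = 4197 Btu/h.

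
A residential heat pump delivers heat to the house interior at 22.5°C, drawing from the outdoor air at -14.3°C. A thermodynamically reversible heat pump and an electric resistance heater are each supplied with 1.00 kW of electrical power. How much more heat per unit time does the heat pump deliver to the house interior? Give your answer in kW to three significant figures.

In absolute terms T_C = 258.85 K and T_H = 295.65 K, so ΔT = 36.80 K.
COP_Carnot = T_H/ΔT = 295.65/36.80 = 8.034.
The heat pump delivers Q̇_H = COP × Ẇ = 8.034 kW; the resistance heater delivers Ẇ = 1.000 kW.
Extra = (COP − 1)·Ẇ = 7.034 kW.

7.03 kW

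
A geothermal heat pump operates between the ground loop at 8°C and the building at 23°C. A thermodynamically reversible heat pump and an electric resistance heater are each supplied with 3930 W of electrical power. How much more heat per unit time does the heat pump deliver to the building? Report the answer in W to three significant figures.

In absolute terms T_C = 281.15 K and T_H = 296.15 K, so ΔT = 15.00 K.
COP_Carnot = T_H/ΔT = 296.15/15.00 = 19.74.
The heat pump delivers Q̇_H = COP × Ẇ = 77590 W; the resistance heater delivers Ẇ = 3930 W.
Extra = (COP − 1)·Ẇ = 73660 W.

73700 W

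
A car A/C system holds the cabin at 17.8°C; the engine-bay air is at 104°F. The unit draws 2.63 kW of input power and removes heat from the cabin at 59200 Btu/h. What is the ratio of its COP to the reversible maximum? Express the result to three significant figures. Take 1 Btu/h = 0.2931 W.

0.503

Converting, Q̇_C = 59200 Btu/h = 17.35 kW, so COP_actual = Q̇_C/Ẇ = 17.35/2.630 = 6.598.
In absolute terms T_C = 290.95 K and T_H = 313.15 K, so ΔT = 22.20 K.
COP_Carnot = T_C/ΔT = 290.95/22.20 = 13.11.
η_II = COP_actual/COP_Carnot = 6.598/13.11 = 0.5034.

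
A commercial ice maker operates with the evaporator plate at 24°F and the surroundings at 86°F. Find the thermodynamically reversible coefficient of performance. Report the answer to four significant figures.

In absolute terms T_C = 268.71 K and T_H = 303.15 K, so ΔT = 34.44 K.
For a reversible cycle, COP_Carnot = T_C/ΔT = 268.71/34.44 = 7.801.

7.801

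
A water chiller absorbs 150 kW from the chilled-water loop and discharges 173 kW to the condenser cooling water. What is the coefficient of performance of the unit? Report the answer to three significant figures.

6.52

The first law gives Q̇_H = Q̇_C + Ẇ, so the three rates are Q̇_C = 150.0, Q̇_H = 173.0, Ẇ = 23.00 kW.
COP_R = Q̇_C/Ẇ = 150.0/23.00 = 6.522.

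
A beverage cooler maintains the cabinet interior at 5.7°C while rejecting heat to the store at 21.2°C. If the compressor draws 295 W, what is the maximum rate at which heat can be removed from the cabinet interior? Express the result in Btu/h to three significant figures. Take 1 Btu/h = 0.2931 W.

18100 Btu/h

In absolute terms T_C = 278.85 K and T_H = 294.35 K, so ΔT = 15.50 K.
COP_Carnot = T_C/ΔT = 278.85/15.50 = 17.99.
Q̇_max = COP_Carnot × Ẇ = 17.99 × 295.0 W = 5307 W = 18110 Btu/h.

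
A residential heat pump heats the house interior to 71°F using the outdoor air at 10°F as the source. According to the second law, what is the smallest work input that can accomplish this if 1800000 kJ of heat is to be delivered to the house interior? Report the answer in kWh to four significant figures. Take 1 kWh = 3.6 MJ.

57.47 kWh

In absolute terms T_C = 260.93 K and T_H = 294.82 K, so ΔT = 33.89 K.
The reversible limit is COP_HP = T_H/ΔT = 8.700, so W_min = Q_H/COP = Q_H·ΔT/T_H.
W_min = 1800000 × 33.89/294.82 = 206900 kJ = 57.47 kWh.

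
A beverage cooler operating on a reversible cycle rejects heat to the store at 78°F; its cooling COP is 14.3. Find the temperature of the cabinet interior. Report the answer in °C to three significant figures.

For a Carnot refrigerator COP_R = T_C/(T_H − T_C), so T_C = COP·T_H/(1 + COP).
With T_H = 298.71 K, T_C = 14.3 × 298.71/15.30 = 279.18 K.
Converting, 279.18 K = 6.03°C.

6.03 °C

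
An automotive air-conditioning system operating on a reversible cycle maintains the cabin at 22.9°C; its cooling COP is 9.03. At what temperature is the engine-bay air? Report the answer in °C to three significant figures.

55.7 °C

COP_R = T_C/(T_H − T_C) gives T_H − T_C = T_C/COP.
With T_C = 296.05 K, T_H = 296.05 × (1 + 1/9.03) = 328.84 K.
Converting, 328.84 K = 55.69°C.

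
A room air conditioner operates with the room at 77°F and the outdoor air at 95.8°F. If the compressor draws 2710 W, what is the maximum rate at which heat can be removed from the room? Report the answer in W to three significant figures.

77400 W

In absolute terms T_C = 298.15 K and T_H = 308.59 K, so ΔT = 10.44 K.
COP_Carnot = T_C/ΔT = 298.15/10.44 = 28.55.
Q̇_max = COP_Carnot × Ẇ = 28.55 × 2710 W = 77360 W.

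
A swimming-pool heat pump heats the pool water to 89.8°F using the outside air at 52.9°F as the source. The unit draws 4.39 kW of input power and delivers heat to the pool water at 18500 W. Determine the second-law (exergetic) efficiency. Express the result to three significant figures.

0.283

Converting, Q̇_H = 18500 W = 18.50 kW, so COP_actual = Q̇_H/Ẇ = 18.50/4.390 = 4.214.
In absolute terms T_C = 284.76 K and T_H = 305.26 K, so ΔT = 20.50 K.
COP_Carnot = T_H/ΔT = 305.26/20.50 = 14.89.
η_II = COP_actual/COP_Carnot = 4.214/14.89 = 0.2830.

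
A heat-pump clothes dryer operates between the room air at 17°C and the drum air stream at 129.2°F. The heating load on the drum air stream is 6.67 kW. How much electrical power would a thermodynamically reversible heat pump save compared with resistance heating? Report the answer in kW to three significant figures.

5.92 kW

In absolute terms T_C = 290.15 K and T_H = 327.15 K, so ΔT = 37.00 K.
COP_Carnot = T_H/ΔT = 327.15/37.00 = 8.842.
Resistance heating needs Ẇ_res = Q̇_H = 6.670 kW; the reversible heat pump needs only Ẇ_hp = Q̇_H/COP = 0.7544 kW.
Saving = 6.670 − 0.7544 = 5.916 kW.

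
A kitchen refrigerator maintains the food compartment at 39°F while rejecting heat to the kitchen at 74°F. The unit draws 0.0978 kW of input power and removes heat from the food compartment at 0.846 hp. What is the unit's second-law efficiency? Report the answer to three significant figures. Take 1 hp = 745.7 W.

Converting, Q̇_C = 0.8460 hp = 0.6309 kW, so COP_actual = Q̇_C/Ẇ = 0.6309/0.09780 = 6.451.
In absolute terms T_C = 277.04 K and T_H = 296.48 K, so ΔT = 19.44 K.
COP_Carnot = T_C/ΔT = 277.04/19.44 = 14.25.
η_II = COP_actual/COP_Carnot = 6.451/14.25 = 0.4527.

0.453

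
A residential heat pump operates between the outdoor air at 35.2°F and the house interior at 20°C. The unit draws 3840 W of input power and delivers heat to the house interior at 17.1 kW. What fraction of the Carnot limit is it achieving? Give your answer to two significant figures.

Converting, Q̇_H = 17.10 kW = 17100 W, so COP_actual = Q̇_H/Ẇ = 17100/3840 = 4.453.
In absolute terms T_C = 274.93 K and T_H = 293.15 K, so ΔT = 18.22 K.
COP_Carnot = T_H/ΔT = 293.15/18.22 = 16.09.
η_II = COP_actual/COP_Carnot = 4.453/16.09 = 0.2768.

0.28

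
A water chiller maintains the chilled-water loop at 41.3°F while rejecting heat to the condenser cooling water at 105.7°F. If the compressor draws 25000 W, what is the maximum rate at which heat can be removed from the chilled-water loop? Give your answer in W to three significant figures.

In absolute terms T_C = 278.32 K and T_H = 314.09 K, so ΔT = 35.78 K.
COP_Carnot = T_C/ΔT = 278.32/35.78 = 7.779.
Q̇_max = COP_Carnot × Ẇ = 7.779 × 25000 W = 194500 W.

194000 W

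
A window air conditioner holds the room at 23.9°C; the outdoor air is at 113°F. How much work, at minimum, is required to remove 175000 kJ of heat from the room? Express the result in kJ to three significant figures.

In absolute terms T_C = 297.05 K and T_H = 318.15 K, so ΔT = 21.10 K.
The reversible limit is COP_R = T_C/ΔT = 14.08, so W_min = Q_C/COP = Q_C·ΔT/T_C.
W_min = 175000 × 21.10/297.05 = 12430 kJ.

12400 kJ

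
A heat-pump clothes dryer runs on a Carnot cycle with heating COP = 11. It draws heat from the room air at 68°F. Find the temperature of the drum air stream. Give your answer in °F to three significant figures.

COP_HP = T_H/(T_H − T_C) rearranges to T_H = COP·T_C/(COP − 1).
With T_C = 293.15 K, T_H = 11 × 293.15/10.00 = 322.46 K.
Converting, 322.46 K = 120.77°F.

121 °F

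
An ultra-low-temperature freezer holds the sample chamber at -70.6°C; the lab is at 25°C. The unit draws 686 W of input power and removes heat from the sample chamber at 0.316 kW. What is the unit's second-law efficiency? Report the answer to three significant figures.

0.217

Converting, Q̇_C = 0.3160 kW = 316.0 W, so COP_actual = Q̇_C/Ẇ = 316.0/686.0 = 0.4606.
In absolute terms T_C = 202.55 K and T_H = 298.15 K, so ΔT = 95.60 K.
COP_Carnot = T_C/ΔT = 202.55/95.60 = 2.119.
η_II = COP_actual/COP_Carnot = 0.4606/2.119 = 0.2174.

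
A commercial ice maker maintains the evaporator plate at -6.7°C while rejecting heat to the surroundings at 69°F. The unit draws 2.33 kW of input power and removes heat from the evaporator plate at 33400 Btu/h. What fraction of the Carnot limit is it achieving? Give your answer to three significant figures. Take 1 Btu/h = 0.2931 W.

Converting, Q̇_C = 33400 Btu/h = 9.790 kW, so COP_actual = Q̇_C/Ẇ = 9.790/2.330 = 4.202.
In absolute terms T_C = 266.45 K and T_H = 293.71 K, so ΔT = 27.26 K.
COP_Carnot = T_C/ΔT = 266.45/27.26 = 9.776.
η_II = COP_actual/COP_Carnot = 4.202/9.776 = 0.4298.

0.430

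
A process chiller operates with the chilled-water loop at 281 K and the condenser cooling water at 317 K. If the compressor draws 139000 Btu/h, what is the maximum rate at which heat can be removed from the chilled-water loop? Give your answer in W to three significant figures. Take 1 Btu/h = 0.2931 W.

The reservoir spacing is ΔT = 317 − 281 = 36.00 K.
COP_Carnot = T_C/ΔT = 281.00/36.00 = 7.806.
Q̇_max = COP_Carnot × Ẇ = 7.806 × 139000 Btu/h = 1085000 Btu/h = 318000 W.

318000 W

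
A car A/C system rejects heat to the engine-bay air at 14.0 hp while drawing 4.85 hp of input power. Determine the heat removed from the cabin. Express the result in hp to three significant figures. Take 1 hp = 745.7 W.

9.15 hp

For a cyclic device the first law requires Q̇_H = Q̇_C + Ẇ.
Q̇_C = Q̇_H − Ẇ = 9.150 hp.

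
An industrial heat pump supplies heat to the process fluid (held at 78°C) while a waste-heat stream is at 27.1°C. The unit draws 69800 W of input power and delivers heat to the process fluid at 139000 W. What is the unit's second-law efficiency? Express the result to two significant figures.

COP_actual = Q̇_H/Ẇ = 139000/69800 = 1.991.
In absolute terms T_C = 300.25 K and T_H = 351.15 K, so ΔT = 50.90 K.
COP_Carnot = T_H/ΔT = 351.15/50.90 = 6.899.
η_II = COP_actual/COP_Carnot = 1.991/6.899 = 0.2887.

0.29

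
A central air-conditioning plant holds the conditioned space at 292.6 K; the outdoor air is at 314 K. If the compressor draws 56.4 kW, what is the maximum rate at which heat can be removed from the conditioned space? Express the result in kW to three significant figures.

771 kW

The reservoir spacing is ΔT = 314 − 292.6 = 21.40 K.
COP_Carnot = T_C/ΔT = 292.60/21.40 = 13.67.
Q̇_max = COP_Carnot × Ẇ = 13.67 × 56.40 kW = 771.2 kW.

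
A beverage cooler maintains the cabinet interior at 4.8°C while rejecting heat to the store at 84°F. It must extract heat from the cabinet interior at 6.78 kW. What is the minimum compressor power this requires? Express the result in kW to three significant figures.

In absolute terms T_C = 277.95 K and T_H = 302.04 K, so ΔT = 24.09 K.
COP_Carnot = T_C/ΔT = 277.95/24.09 = 11.54.
Ẇ_min = Q̇/COP_Carnot = 6.780/11.54 = 0.5876 kW.

0.588 kW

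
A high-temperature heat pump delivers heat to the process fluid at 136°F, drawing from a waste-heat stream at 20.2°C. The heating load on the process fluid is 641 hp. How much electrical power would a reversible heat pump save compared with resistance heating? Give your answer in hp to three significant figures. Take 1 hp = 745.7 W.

568 hp

In absolute terms T_C = 293.35 K and T_H = 330.93 K, so ΔT = 37.58 K.
COP_Carnot = T_H/ΔT = 330.93/37.58 = 8.806.
Resistance heating needs Ẇ_res = Q̇_H = 641.0 hp; the reversible heat pump needs only Ẇ_hp = Q̇_H/COP = 72.79 hp.
Saving = 641.0 − 72.79 = 568.2 hp.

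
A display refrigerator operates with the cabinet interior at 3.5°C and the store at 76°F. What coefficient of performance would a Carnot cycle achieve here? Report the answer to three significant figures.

In absolute terms T_C = 276.65 K and T_H = 297.59 K, so ΔT = 20.94 K.
For a reversible cycle, COP_Carnot = T_C/ΔT = 276.65/20.94 = 13.21.

13.2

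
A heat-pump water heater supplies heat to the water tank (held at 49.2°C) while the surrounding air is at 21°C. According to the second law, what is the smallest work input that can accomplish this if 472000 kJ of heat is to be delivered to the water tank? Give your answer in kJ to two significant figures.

In absolute terms T_C = 294.15 K and T_H = 322.35 K, so ΔT = 28.20 K.
The reversible limit is COP_HP = T_H/ΔT = 11.43, so W_min = Q_H/COP = Q_H·ΔT/T_H.
W_min = 472000 × 28.20/322.35 = 41290 kJ.

41000 kJ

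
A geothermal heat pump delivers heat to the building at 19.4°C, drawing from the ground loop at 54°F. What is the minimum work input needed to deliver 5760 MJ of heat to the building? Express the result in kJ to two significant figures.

In absolute terms T_C = 285.37 K and T_H = 292.55 K, so ΔT = 7.178 K.
The reversible limit is COP_HP = T_H/ΔT = 40.76, so W_min = Q_H/COP = Q_H·ΔT/T_H.
W_min = 5760 × 7.178/292.55 = 141.3 MJ = 141300 kJ.

140000 kJ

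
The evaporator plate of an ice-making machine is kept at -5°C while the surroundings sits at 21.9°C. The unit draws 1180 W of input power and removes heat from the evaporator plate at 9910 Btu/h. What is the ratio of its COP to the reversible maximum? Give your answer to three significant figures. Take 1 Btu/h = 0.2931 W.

Converting, Q̇_C = 9910 Btu/h = 2905 W, so COP_actual = Q̇_C/Ẇ = 2905/1180 = 2.462.
In absolute terms T_C = 268.15 K and T_H = 295.05 K, so ΔT = 26.90 K.
COP_Carnot = T_C/ΔT = 268.15/26.90 = 9.968.
η_II = COP_actual/COP_Carnot = 2.462/9.968 = 0.2469.

0.247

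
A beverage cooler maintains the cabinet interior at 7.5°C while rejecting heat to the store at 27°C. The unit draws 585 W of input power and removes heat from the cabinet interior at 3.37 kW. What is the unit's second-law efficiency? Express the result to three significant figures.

0.400

Converting, Q̇_C = 3.370 kW = 3370 W, so COP_actual = Q̇_C/Ẇ = 3370/585.0 = 5.761.
In absolute terms T_C = 280.65 K and T_H = 300.15 K, so ΔT = 19.50 K.
COP_Carnot = T_C/ΔT = 280.65/19.50 = 14.39.
η_II = COP_actual/COP_Carnot = 5.761/14.39 = 0.4003.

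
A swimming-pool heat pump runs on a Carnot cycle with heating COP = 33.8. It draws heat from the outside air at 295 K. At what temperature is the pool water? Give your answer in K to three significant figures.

COP_HP = T_H/(T_H − T_C) rearranges to T_H = COP·T_C/(COP − 1).
With T_C = 295.00 K, T_H = 33.8 × 295.00/32.80 = 303.99 K.

304 K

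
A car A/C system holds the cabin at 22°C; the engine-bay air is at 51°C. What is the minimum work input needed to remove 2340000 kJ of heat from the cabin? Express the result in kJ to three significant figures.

In absolute terms T_C = 295.15 K and T_H = 324.15 K, so ΔT = 29.00 K.
The reversible limit is COP_R = T_C/ΔT = 10.18, so W_min = Q_C/COP = Q_C·ΔT/T_C.
W_min = 2340000 × 29.00/295.15 = 229900 kJ.

230000 kJ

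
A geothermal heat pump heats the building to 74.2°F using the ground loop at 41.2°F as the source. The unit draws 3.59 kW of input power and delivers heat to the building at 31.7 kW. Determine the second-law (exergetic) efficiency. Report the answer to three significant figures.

0.546

COP_actual = Q̇_H/Ẇ = 31.70/3.590 = 8.830.
In absolute terms T_C = 278.26 K and T_H = 296.59 K, so ΔT = 18.33 K.
COP_Carnot = T_H/ΔT = 296.59/18.33 = 16.18.
η_II = COP_actual/COP_Carnot = 8.830/16.18 = 0.5458.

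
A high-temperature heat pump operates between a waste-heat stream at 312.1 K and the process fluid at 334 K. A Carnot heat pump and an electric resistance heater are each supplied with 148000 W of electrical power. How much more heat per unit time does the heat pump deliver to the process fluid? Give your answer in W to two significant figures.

2100000 W

The reservoir spacing is ΔT = 334 − 312.1 = 21.90 K.
COP_Carnot = T_H/ΔT = 334.00/21.90 = 15.25.
The heat pump delivers Q̇_H = COP × Ẇ = 2257000 W; the resistance heater delivers Ẇ = 148000 W.
Extra = (COP − 1)·Ẇ = 2109000 W.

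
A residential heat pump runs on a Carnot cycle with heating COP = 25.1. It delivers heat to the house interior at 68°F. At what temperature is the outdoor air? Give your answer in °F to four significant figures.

46.98 °F

COP_HP = T_H/(T_H − T_C) gives T_H − T_C = T_H/COP.
With T_H = 293.15 K, T_C = 293.15 × (1 − 1/25.1) = 281.47 K.
Converting, 281.47 K = 46.98°F.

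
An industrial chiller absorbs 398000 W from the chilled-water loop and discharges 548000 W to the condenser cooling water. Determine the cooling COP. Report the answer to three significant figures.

The first law gives Q̇_H = Q̇_C + Ẇ, so the three rates are Q̇_C = 398000, Q̇_H = 548000, Ẇ = 150000 W.
COP_R = Q̇_C/Ẇ = 398000/150000 = 2.653.

2.65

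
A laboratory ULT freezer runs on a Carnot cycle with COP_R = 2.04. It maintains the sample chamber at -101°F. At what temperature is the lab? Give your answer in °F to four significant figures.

74.82 °F

COP_R = T_C/(T_H − T_C) gives T_H − T_C = T_C/COP.
With T_C = 199.26 K, T_H = 199.26 × (1 + 1/2.04) = 296.94 K.
Converting, 296.94 K = 74.82°F.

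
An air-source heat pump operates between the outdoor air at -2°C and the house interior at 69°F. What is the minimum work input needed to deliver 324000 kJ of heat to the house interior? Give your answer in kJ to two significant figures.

25000 kJ

In absolute terms T_C = 271.15 K and T_H = 293.71 K, so ΔT = 22.56 K.
The reversible limit is COP_HP = T_H/ΔT = 13.02, so W_min = Q_H/COP = Q_H·ΔT/T_H.
W_min = 324000 × 22.56/293.71 = 24880 kJ.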